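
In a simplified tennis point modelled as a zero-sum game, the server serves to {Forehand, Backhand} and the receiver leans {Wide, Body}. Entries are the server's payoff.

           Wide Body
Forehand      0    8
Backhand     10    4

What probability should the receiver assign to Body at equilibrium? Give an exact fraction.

Row minima: Forehand → 0, Backhand → 4; maximin = 4.
Column maxima: Wide → 10, Body → 8; minimax = 8.
4 ≠ 8, so there is no saddle point; optimal play is mixed.
Let the server play Forehand with probability p. Expected payoff against Wide: 0p + 10(1−p) = −10p + 10; against Body: 8p + 4(1−p) = 4p + 4.
Setting these equal: −10p + 10 = 4p + 4 ⇒ −14p = -6 ⇒ p = 3/7, and the value is (-10)·(3/7) + 10 = 40/7.
For the receiver: with q = P(Wide), equating Forehand's and Backhand's payoffs gives −8q + 8 = 6q + 4 ⇒ q = 2/7.

5/7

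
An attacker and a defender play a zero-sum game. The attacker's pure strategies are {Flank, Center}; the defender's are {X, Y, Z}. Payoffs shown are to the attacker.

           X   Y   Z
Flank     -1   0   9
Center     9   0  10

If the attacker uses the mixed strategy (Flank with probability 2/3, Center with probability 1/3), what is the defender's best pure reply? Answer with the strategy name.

Y

If the defender plays X, the attacker's expected payoff is (2/3)·(-1) + (1/3)·9 = 7/3.
If the defender plays Y, the attacker's expected payoff is (2/3)·0 + (1/3)·0 = 0.
If the defender plays Z, the attacker's expected payoff is (2/3)·9 + (1/3)·10 = 28/3.
The defender minimizes the attacker's payoff; the smallest is 0, so the best response is Y.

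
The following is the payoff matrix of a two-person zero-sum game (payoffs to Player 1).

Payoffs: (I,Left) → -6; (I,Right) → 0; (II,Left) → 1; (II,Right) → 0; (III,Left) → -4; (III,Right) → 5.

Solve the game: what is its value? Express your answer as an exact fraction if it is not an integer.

1/2

Row minima: I → -6, II → 0, III → -4; maximin = 0.
Column maxima: Left → 1, Right → 5; minimax = 1.
0 ≠ 1, so there is no saddle point; optimal play is mixed.
I is strictly dominated by III, so Player 1 never plays it.
On the remaining 2×2 (II, III vs Left, Right):
Let Player 1 play II with probability p. Expected payoff against Left: 1p + (-4)(1−p) = 5p − 4; against Right: 0p + 5(1−p) = −5p + 5.
Setting these equal: 5p − 4 = −5p + 5 ⇒ 10p = 9 ⇒ p = 9/10, and the value is (5)·(9/10) − 4 = 1/2.
For Player 2: with q = P(Left), equating II's and III's payoffs gives q = −9q + 5 ⇒ q = 1/2.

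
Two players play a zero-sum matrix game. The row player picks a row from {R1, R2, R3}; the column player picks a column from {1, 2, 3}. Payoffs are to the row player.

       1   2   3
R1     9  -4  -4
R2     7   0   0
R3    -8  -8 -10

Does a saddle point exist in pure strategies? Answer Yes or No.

Yes

Row minima: R1 → -4, R2 → 0, R3 → -10; maximin = 0.
Column maxima: 1 → 9, 2 → 0, 3 → 0; minimax = 0.
maximin = minimax = 0, so a saddle point exists.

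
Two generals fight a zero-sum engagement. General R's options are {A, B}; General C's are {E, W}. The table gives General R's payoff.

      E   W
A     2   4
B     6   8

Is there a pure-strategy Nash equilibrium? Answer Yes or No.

Row minima: A → 2, B → 6; maximin = 6.
Column maxima: E → 6, W → 8; minimax = 6.
maximin = minimax = 6, so a saddle point exists.

Yes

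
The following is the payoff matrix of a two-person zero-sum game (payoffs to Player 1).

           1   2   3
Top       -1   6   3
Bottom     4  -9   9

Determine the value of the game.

3/4

Row minima: Top → -1, Bottom → -9; maximin = -1.
Column maxima: 1 → 4, 2 → 6, 3 → 9; minimax = 4.
-1 ≠ 4, so there is no saddle point; optimal play is mixed.
3 is strictly dominated by 1 (it gives Player 1 strictly more in every row), so Player 2 never plays it.
On the remaining 2×2 (Top, Bottom vs 1, 2):
Let Player 1 play Top with probability p. Expected payoff against 1: (-1)p + 4(1−p) = −5p + 4; against 2: 6p + (-9)(1−p) = 15p − 9.
Setting these equal: −5p + 4 = 15p − 9 ⇒ −20p = -13 ⇒ p = 13/20, and the value is (-5)·(13/20) + 4 = 3/4.
For Player 2: with q = P(1), equating Top's and Bottom's payoffs gives −7q + 6 = 13q − 9 ⇒ q = 3/4.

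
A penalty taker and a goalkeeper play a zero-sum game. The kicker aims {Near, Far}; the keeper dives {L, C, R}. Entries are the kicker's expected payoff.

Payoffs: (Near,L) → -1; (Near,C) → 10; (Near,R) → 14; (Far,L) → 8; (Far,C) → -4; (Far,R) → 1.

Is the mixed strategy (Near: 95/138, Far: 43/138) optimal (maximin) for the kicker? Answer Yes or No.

Against L this mix gives (95/138)·(-1) + (43/138)·8 = 83/46.
Against C this mix gives (95/138)·10 + (43/138)·(-4) = 389/69.
Against R this mix gives (95/138)·14 + (43/138)·1 = 1373/138.
The keeper will play L, holding the kicker to 83/46. Shifting weight toward the row that does better against L would raise this floor (the equalizing mix achieves 76/23 against both L and C), so the proposed strategy is not optimal.

No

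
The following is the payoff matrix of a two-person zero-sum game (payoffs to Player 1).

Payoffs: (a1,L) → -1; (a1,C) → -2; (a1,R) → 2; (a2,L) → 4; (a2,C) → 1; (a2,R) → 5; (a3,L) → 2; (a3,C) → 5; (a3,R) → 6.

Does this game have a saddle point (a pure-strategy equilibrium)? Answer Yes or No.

No

Row minima: a1 → -2, a2 → 1, a3 → 2; maximin = 2.
Column maxima: L → 4, C → 5, R → 6; minimax = 4.
2 ≠ 4, so no pure-strategy equilibrium exists.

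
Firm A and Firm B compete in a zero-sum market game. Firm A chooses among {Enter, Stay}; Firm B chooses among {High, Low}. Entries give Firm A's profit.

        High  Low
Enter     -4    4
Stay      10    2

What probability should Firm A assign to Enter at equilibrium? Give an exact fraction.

1/2

Row minima: Enter → -4, Stay → 2; maximin = 2.
Column maxima: High → 10, Low → 4; minimax = 4.
2 ≠ 4, so there is no saddle point; optimal play is mixed.
Let Firm A play Enter with probability p. Expected payoff against High: (-4)p + 10(1−p) = −14p + 10; against Low: 4p + 2(1−p) = 2p + 2.
Setting these equal: −14p + 10 = 2p + 2 ⇒ −16p = -8 ⇒ p = 1/2, and the value is (-14)·(1/2) + 10 = 3.
For Firm B: with q = P(High), equating Enter's and Stay's payoffs gives −8q + 4 = 8q + 2 ⇒ q = 1/8.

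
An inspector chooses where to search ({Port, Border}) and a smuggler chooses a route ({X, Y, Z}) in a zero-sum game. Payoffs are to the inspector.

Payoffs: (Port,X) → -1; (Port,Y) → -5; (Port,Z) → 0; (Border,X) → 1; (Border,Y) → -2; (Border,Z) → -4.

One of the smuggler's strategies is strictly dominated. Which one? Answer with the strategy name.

X

Y holds the inspector's payoff strictly below X in every row: -5 < -1, -2 < 1.
So X is strictly dominated for the smuggler.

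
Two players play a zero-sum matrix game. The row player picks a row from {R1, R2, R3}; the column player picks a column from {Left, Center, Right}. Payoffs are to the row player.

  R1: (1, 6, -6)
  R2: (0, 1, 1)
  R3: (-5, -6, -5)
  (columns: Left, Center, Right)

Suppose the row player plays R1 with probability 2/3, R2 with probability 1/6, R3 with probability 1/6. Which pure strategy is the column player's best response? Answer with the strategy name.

Right

If the column player plays Left, the row player's expected payoff is (2/3)·1 + (1/6)·0 + (1/6)·(-5) = -1/6.
If the column player plays Center, the row player's expected payoff is (2/3)·6 + (1/6)·1 + (1/6)·(-6) = 19/6.
If the column player plays Right, the row player's expected payoff is (2/3)·(-6) + (1/6)·1 + (1/6)·(-5) = -14/3.
The column player minimizes the row player's payoff; the smallest is -14/3, so the best response is Right.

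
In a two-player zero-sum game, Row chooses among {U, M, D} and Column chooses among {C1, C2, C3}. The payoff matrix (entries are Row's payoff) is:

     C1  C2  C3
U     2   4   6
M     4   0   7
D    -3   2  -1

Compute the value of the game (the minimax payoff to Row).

8/3

Row minima: U → 2, M → 0, D → -3; maximin = 2.
Column maxima: C1 → 4, C2 → 4, C3 → 7; minimax = 4.
2 ≠ 4, so there is no saddle point; optimal play is mixed.
D is strictly dominated by U, so Row never plays it.
C3 is strictly dominated by C1 (it gives Row strictly more in every row), so Column never plays it.
On the remaining 2×2 (U, M vs C1, C2):
Let Row play U with probability p. Expected payoff against C1: 2p + 4(1−p) = −2p + 4; against C2: 4p + 0(1−p) = 4p.
Setting these equal: −2p + 4 = 4p ⇒ −6p = -4 ⇒ p = 2/3, and the value is (-2)·(2/3) + 4 = 8/3.
For Column: with q = P(C1), equating U's and M's payoffs gives −2q + 4 = 4q ⇒ q = 2/3.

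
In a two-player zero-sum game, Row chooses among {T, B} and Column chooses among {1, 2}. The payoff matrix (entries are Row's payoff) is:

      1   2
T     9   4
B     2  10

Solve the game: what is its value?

Row minima: T → 4, B → 2; maximin = 4.
Column maxima: 1 → 9, 2 → 10; minimax = 9.
4 ≠ 9, so there is no saddle point; optimal play is mixed.
Let Row play T with probability p. Expected payoff against 1: 9p + 2(1−p) = 7p + 2; against 2: 4p + 10(1−p) = −6p + 10.
Setting these equal: 7p + 2 = −6p + 10 ⇒ 13p = 8 ⇒ p = 8/13, and the value is (7)·(8/13) + 2 = 82/13.
For Column: with q = P(1), equating T's and B's payoffs gives 5q + 4 = −8q + 10 ⇒ q = 6/13.

82/13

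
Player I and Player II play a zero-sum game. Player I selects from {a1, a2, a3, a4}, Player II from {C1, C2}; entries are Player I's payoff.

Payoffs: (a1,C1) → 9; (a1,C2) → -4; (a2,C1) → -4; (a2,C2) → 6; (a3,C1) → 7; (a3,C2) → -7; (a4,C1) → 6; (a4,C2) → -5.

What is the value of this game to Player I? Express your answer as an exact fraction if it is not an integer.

Row minima: a1 → -4, a2 → -4, a3 → -7, a4 → -5; maximin = -4.
Column maxima: C1 → 9, C2 → 6; minimax = 6.
-4 ≠ 6, so there is no saddle point; optimal play is mixed.
a3 is strictly dominated by a1, so Player I never plays it.
a4 is strictly dominated by a1, so Player I never plays it.
On the remaining 2×2 (a1, a2 vs C1, C2):
Let Player I play a1 with probability p. Expected payoff against C1: 9p + (-4)(1−p) = 13p − 4; against C2: (-4)p + 6(1−p) = −10p + 6.
Setting these equal: 13p − 4 = −10p + 6 ⇒ 23p = 10 ⇒ p = 10/23, and the value is (13)·(10/23) − 4 = 38/23.
For Player II: with q = P(C1), equating a1's and a2's payoffs gives 13q − 4 = −10q + 6 ⇒ q = 10/23.

38/23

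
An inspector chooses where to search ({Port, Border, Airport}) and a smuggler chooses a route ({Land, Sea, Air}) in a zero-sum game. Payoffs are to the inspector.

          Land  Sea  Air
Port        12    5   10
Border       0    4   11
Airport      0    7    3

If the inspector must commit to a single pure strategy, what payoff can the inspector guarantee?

Row minima: Port → 5, Border → 0, Airport → 0.
The best of these is 5.

5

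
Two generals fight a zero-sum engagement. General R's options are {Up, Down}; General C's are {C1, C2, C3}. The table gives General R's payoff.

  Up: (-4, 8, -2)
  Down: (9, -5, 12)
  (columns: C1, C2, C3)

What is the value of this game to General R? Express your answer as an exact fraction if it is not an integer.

2

Row minima: Up → -4, Down → -5; maximin = -4.
Column maxima: C1 → 9, C2 → 8, C3 → 12; minimax = 8.
-4 ≠ 8, so there is no saddle point; optimal play is mixed.
C3 is strictly dominated by C1 (it gives General R strictly more in every row), so General C never plays it.
On the remaining 2×2 (Up, Down vs C1, C2):
Let General R play Up with probability p. Expected payoff against C1: (-4)p + 9(1−p) = −13p + 9; against C2: 8p + (-5)(1−p) = 13p − 5.
Setting these equal: −13p + 9 = 13p − 5 ⇒ −26p = -14 ⇒ p = 7/13, and the value is (-13)·(7/13) + 9 = 2.
For General C: with q = P(C1), equating Up's and Down's payoffs gives −12q + 8 = 14q − 5 ⇒ q = 1/2.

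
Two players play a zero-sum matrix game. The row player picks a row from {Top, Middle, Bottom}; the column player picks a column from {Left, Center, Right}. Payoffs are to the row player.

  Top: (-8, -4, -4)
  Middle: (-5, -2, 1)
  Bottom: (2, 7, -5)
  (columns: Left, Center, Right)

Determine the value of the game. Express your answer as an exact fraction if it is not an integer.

-23/13

Row minima: Top → -8, Middle → -5, Bottom → -5; maximin = -5.
Column maxima: Left → 2, Center → 7, Right → 1; minimax = 1.
-5 ≠ 1, so there is no saddle point; optimal play is mixed.
Top is strictly dominated by Middle, so the row player never plays it.
Center is strictly dominated by Left (it gives the row player strictly more in every row), so the column player never plays it.
On the remaining 2×2 (Middle, Bottom vs Left, Right):
Let the row player play Middle with probability p. Expected payoff against Left: (-5)p + 2(1−p) = −7p + 2; against Right: 1p + (-5)(1−p) = 6p − 5.
Setting these equal: −7p + 2 = 6p − 5 ⇒ −13p = -7 ⇒ p = 7/13, and the value is (-7)·(7/13) + 2 = -23/13.
For the column player: with q = P(Left), equating Middle's and Bottom's payoffs gives −6q + 1 = 7q − 5 ⇒ q = 6/13.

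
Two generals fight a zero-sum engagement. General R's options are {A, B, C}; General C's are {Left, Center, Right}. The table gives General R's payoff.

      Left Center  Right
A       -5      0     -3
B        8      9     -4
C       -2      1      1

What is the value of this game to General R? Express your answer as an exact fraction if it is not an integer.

Row minima: A → -5, B → -4, C → -2; maximin = -2.
Column maxima: Left → 8, Center → 9, Right → 1; minimax = 1.
-2 ≠ 1, so there is no saddle point; optimal play is mixed.
A is strictly dominated by C, so General R never plays it.
Center is strictly dominated by Left (it gives General R strictly more in every row), so General C never plays it.
On the remaining 2×2 (B, C vs Left, Right):
Let General R play B with probability p. Expected payoff against Left: 8p + (-2)(1−p) = 10p − 2; against Right: (-4)p + 1(1−p) = −5p + 1.
Setting these equal: 10p − 2 = −5p + 1 ⇒ 15p = 3 ⇒ p = 1/5, and the value is (10)·(1/5) − 2 = 0.
For General C: with q = P(Left), equating B's and C's payoffs gives 12q − 4 = −3q + 1 ⇒ q = 1/3.

0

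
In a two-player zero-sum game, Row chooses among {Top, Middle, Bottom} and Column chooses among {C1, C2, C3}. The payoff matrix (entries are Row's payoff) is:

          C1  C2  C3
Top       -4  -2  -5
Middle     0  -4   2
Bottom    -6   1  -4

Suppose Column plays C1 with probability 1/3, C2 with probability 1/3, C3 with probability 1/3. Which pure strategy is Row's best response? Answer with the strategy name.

Middle

Expected payoff of Top: (1/3)·(-4) + (1/3)·(-2) + (1/3)·(-5) = -11/3.
Expected payoff of Middle: (1/3)·0 + (1/3)·(-4) + (1/3)·2 = -2/3.
Expected payoff of Bottom: (1/3)·(-6) + (1/3)·1 + (1/3)·(-4) = -3.
The largest is -2/3, so Row's best response is Middle.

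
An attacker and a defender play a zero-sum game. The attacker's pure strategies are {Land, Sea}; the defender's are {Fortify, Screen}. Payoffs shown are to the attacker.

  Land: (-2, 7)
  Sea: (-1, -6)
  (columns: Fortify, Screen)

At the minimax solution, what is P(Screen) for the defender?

Row minima: Land → -2, Sea → -6; maximin = -2.
Column maxima: Fortify → -1, Screen → 7; minimax = -1.
-2 ≠ -1, so there is no saddle point; optimal play is mixed.
Let the attacker play Land with probability p. Expected payoff against Fortify: (-2)p + (-1)(1−p) = −p − 1; against Screen: 7p + (-6)(1−p) = 13p − 6.
Setting these equal: −p − 1 = 13p − 6 ⇒ −14p = -5 ⇒ p = 5/14, and the value is (-1)·(5/14) − 1 = -19/14.
For the defender: with q = P(Fortify), equating Land's and Sea's payoffs gives −9q + 7 = 5q − 6 ⇒ q = 13/14.

1/14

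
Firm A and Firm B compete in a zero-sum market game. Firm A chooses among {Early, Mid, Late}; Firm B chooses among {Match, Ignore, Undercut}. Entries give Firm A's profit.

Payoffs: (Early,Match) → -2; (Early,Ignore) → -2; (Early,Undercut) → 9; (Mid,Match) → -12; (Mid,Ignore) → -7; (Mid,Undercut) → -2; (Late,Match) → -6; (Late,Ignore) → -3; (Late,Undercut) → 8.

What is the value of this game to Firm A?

Row minima: Early → -2, Mid → -12, Late → -6; maximin = -2.
Column maxima: Match → -2, Ignore → -2, Undercut → 9; minimax = -2.
Since maximin = minimax = -2, there is a saddle point and the value is -2.

-2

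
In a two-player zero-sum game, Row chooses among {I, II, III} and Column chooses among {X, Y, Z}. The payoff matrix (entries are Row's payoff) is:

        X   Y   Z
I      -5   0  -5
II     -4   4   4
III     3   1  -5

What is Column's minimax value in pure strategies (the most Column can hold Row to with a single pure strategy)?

3

Column maxima: X → 3, Y → 4, Z → 4.
The smallest of these is 3.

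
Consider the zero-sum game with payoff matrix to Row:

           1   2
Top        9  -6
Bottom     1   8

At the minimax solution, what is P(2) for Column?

Row minima: Top → -6, Bottom → 1; maximin = 1.
Column maxima: 1 → 9, 2 → 8; minimax = 8.
1 ≠ 8, so there is no saddle point; optimal play is mixed.
Let Row play Top with probability p. Expected payoff against 1: 9p + 1(1−p) = 8p + 1; against 2: (-6)p + 8(1−p) = −14p + 8.
Setting these equal: 8p + 1 = −14p + 8 ⇒ 22p = 7 ⇒ p = 7/22, and the value is (8)·(7/22) + 1 = 39/11.
For Column: with q = P(1), equating Top's and Bottom's payoffs gives 15q − 6 = −7q + 8 ⇒ q = 7/11.

4/11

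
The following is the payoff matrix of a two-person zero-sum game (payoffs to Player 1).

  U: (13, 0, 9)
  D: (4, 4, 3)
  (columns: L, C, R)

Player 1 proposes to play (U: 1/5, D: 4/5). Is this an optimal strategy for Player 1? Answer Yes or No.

Against L this mix gives (1/5)·13 + (4/5)·4 = 29/5.
Against C this mix gives (1/5)·0 + (4/5)·4 = 16/5.
Against R this mix gives (1/5)·9 + (4/5)·3 = 21/5.
Player 2 will play C, holding Player 1 to 16/5. Shifting weight toward the row that does better against C would raise this floor (the equalizing mix achieves 18/5 against both C and R), so the proposed strategy is not optimal.

No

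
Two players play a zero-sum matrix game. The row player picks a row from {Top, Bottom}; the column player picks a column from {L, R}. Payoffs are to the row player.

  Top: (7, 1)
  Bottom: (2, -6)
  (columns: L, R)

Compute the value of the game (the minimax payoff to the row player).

1

Row minima: Top → 1, Bottom → -6; maximin = 1.
Column maxima: L → 7, R → 1; minimax = 1.
Since maximin = minimax = 1, there is a saddle point and the value is 1.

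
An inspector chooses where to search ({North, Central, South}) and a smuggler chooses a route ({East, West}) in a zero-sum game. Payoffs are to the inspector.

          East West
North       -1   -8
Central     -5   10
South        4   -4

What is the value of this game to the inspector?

20/23

Row minima: North → -8, Central → -5, South → -4; maximin = -4.
Column maxima: East → 4, West → 10; minimax = 4.
-4 ≠ 4, so there is no saddle point; optimal play is mixed.
North is strictly dominated by South, so the inspector never plays it.
On the remaining 2×2 (Central, South vs East, West):
Let the inspector play Central with probability p. Expected payoff against East: (-5)p + 4(1−p) = −9p + 4; against West: 10p + (-4)(1−p) = 14p − 4.
Setting these equal: −9p + 4 = 14p − 4 ⇒ −23p = -8 ⇒ p = 8/23, and the value is (-9)·(8/23) + 4 = 20/23.
For the smuggler: with q = P(East), equating Central's and South's payoffs gives −15q + 10 = 8q − 4 ⇒ q = 14/23.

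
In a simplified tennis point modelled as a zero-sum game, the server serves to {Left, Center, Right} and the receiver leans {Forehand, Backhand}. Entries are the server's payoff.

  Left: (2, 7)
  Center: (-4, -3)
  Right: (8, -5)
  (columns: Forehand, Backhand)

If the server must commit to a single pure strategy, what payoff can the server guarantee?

Row minima: Left → 2, Center → -4, Right → -5.
The best of these is 2.

2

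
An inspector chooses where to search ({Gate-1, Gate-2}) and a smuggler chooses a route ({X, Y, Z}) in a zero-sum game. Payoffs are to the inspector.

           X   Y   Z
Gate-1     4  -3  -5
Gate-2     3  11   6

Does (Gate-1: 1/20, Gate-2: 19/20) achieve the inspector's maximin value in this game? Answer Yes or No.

Against X this mix gives (1/20)·4 + (19/20)·3 = 61/20.
Against Y this mix gives (1/20)·(-3) + (19/20)·11 = 103/10.
Against Z this mix gives (1/20)·(-5) + (19/20)·6 = 109/20.
The smuggler will play X, holding the inspector to 61/20. Shifting weight toward the row that does better against X would raise this floor (the equalizing mix achieves 13/4 against both X and Z), so the proposed strategy is not optimal.

No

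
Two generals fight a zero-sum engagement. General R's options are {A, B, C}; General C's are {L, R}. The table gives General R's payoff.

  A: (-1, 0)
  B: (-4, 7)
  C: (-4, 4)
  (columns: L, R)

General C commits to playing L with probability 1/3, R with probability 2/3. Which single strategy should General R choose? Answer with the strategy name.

Expected payoff of A: (1/3)·(-1) + (2/3)·0 = -1/3.
Expected payoff of B: (1/3)·(-4) + (2/3)·7 = 10/3.
Expected payoff of C: (1/3)·(-4) + (2/3)·4 = 4/3.
The largest is 10/3, so General R's best response is B.

B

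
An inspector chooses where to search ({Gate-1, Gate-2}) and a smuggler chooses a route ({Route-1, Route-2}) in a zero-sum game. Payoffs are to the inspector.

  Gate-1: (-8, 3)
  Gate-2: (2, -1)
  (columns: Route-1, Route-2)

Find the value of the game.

-1/7

Row minima: Gate-1 → -8, Gate-2 → -1; maximin = -1.
Column maxima: Route-1 → 2, Route-2 → 3; minimax = 2.
-1 ≠ 2, so there is no saddle point; optimal play is mixed.
Let the inspector play Gate-1 with probability p. Expected payoff against Route-1: (-8)p + 2(1−p) = −10p + 2; against Route-2: 3p + (-1)(1−p) = 4p − 1.
Setting these equal: −10p + 2 = 4p − 1 ⇒ −14p = -3 ⇒ p = 3/14, and the value is (-10)·(3/14) + 2 = -1/7.
For the smuggler: with q = P(Route-1), equating Gate-1's and Gate-2's payoffs gives −11q + 3 = 3q − 1 ⇒ q = 2/7.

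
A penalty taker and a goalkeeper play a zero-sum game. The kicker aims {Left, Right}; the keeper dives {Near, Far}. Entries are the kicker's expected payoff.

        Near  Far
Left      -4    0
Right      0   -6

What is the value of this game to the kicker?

-12/5

Row minima: Left → -4, Right → -6; maximin = -4.
Column maxima: Near → 0, Far → 0; minimax = 0.
-4 ≠ 0, so there is no saddle point; optimal play is mixed.
Let the kicker play Left with probability p. Expected payoff against Near: (-4)p + 0(1−p) = −4p; against Far: 0p + (-6)(1−p) = 6p − 6.
Setting these equal: −4p = 6p − 6 ⇒ −10p = -6 ⇒ p = 3/5, and the value is (-4)·(3/5) = -12/5.
For the keeper: with q = P(Near), equating Left's and Right's payoffs gives −4q = 6q − 6 ⇒ q = 3/5.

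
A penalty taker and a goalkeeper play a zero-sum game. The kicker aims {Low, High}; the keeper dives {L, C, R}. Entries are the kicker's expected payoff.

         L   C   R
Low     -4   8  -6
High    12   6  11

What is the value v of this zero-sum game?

Row minima: Low → -6, High → 6; maximin = 6.
Column maxima: L → 12, C → 8, R → 11; minimax = 8.
6 ≠ 8, so there is no saddle point; optimal play is mixed.
L is strictly dominated by R (it gives the kicker strictly more in every row), so the keeper never plays it.
On the remaining 2×2 (Low, High vs C, R):
Let the kicker play Low with probability p. Expected payoff against C: 8p + 6(1−p) = 2p + 6; against R: (-6)p + 11(1−p) = −17p + 11.
Setting these equal: 2p + 6 = −17p + 11 ⇒ 19p = 5 ⇒ p = 5/19, and the value is (2)·(5/19) + 6 = 124/19.
For the keeper: with q = P(C), equating Low's and High's payoffs gives 14q − 6 = −5q + 11 ⇒ q = 17/19.

124/19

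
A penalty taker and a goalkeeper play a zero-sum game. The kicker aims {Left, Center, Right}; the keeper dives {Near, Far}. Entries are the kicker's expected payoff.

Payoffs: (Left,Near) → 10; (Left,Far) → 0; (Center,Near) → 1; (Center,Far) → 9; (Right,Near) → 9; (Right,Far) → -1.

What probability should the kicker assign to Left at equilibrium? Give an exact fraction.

Row minima: Left → 0, Center → 1, Right → -1; maximin = 1.
Column maxima: Near → 10, Far → 9; minimax = 9.
1 ≠ 9, so there is no saddle point; optimal play is mixed.
Right is strictly dominated by Left, so the kicker never plays it.
On the remaining 2×2 (Left, Center vs Near, Far):
Let the kicker play Left with probability p. Expected payoff against Near: 10p + 1(1−p) = 9p + 1; against Far: 0p + 9(1−p) = −9p + 9.
Setting these equal: 9p + 1 = −9p + 9 ⇒ 18p = 8 ⇒ p = 4/9, and the value is (9)·(4/9) + 1 = 5.
For the keeper: with q = P(Near), equating Left's and Center's payoffs gives 10q = −8q + 9 ⇒ q = 1/2.

4/9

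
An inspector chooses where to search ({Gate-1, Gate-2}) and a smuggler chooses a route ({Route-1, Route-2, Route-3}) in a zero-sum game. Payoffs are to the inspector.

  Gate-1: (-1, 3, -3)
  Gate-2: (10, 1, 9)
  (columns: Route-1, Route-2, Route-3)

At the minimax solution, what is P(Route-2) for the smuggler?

6/7

Row minima: Gate-1 → -3, Gate-2 → 1; maximin = 1.
Column maxima: Route-1 → 10, Route-2 → 3, Route-3 → 9; minimax = 3.
1 ≠ 3, so there is no saddle point; optimal play is mixed.
Route-1 is strictly dominated by Route-3 (it gives the inspector strictly more in every row), so the smuggler never plays it.
On the remaining 2×2 (Gate-1, Gate-2 vs Route-2, Route-3):
Let the inspector play Gate-1 with probability p. Expected payoff against Route-2: 3p + 1(1−p) = 2p + 1; against Route-3: (-3)p + 9(1−p) = −12p + 9.
Setting these equal: 2p + 1 = −12p + 9 ⇒ 14p = 8 ⇒ p = 4/7, and the value is (2)·(4/7) + 1 = 15/7.
For the smuggler: with q = P(Route-2), equating Gate-1's and Gate-2's payoffs gives 6q − 3 = −8q + 9 ⇒ q = 6/7.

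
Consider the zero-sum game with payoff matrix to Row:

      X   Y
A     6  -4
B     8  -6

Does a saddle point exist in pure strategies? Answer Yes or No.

Yes

Row minima: A → -4, B → -6; maximin = -4.
Column maxima: X → 8, Y → -4; minimax = -4.
maximin = minimax = -4, so a saddle point exists.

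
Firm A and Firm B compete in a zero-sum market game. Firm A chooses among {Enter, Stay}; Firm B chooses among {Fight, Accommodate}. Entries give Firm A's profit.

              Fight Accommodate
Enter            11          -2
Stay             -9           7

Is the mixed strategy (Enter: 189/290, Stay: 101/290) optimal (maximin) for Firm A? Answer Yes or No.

Against Fight this mix gives (189/290)·11 + (101/290)·(-9) = 117/29.
Against Accommodate this mix gives (189/290)·(-2) + (101/290)·7 = 329/290.
Firm B will play Accommodate, holding Firm A to 329/290. Shifting weight toward the row that does better against Accommodate would raise this floor (the equalizing mix achieves 59/29 against both Accommodate and Fight), so the proposed strategy is not optimal.

No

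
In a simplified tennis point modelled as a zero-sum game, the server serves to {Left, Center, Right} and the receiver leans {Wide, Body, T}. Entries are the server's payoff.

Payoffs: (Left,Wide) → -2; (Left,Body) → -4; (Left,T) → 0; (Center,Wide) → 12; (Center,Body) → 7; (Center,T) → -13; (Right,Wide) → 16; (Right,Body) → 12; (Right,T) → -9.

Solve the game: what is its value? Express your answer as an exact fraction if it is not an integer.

-36/25

Row minima: Left → -4, Center → -13, Right → -9; maximin = -4.
Column maxima: Wide → 16, Body → 12, T → 0; minimax = 0.
-4 ≠ 0, so there is no saddle point; optimal play is mixed.
Center is strictly dominated by Right, so the server never plays it.
Wide is strictly dominated by Body (it gives the server strictly more in every row), so the receiver never plays it.
On the remaining 2×2 (Left, Right vs Body, T):
Let the server play Left with probability p. Expected payoff against Body: (-4)p + 12(1−p) = −16p + 12; against T: 0p + (-9)(1−p) = 9p − 9.
Setting these equal: −16p + 12 = 9p − 9 ⇒ −25p = -21 ⇒ p = 21/25, and the value is (-16)·(21/25) + 12 = -36/25.
For the receiver: with q = P(Body), equating Left's and Right's payoffs gives −4q = 21q − 9 ⇒ q = 9/25.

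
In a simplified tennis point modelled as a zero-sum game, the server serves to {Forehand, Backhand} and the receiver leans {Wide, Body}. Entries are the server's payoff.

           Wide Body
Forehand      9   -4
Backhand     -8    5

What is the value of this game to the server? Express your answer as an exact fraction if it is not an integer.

Row minima: Forehand → -4, Backhand → -8; maximin = -4.
Column maxima: Wide → 9, Body → 5; minimax = 5.
-4 ≠ 5, so there is no saddle point; optimal play is mixed.
Let the server play Forehand with probability p. Expected payoff against Wide: 9p + (-8)(1−p) = 17p − 8; against Body: (-4)p + 5(1−p) = −9p + 5.
Setting these equal: 17p − 8 = −9p + 5 ⇒ 26p = 13 ⇒ p = 1/2, and the value is (17)·(1/2) − 8 = 1/2.
For the receiver: with q = P(Wide), equating Forehand's and Backhand's payoffs gives 13q − 4 = −13q + 5 ⇒ q = 9/26.

1/2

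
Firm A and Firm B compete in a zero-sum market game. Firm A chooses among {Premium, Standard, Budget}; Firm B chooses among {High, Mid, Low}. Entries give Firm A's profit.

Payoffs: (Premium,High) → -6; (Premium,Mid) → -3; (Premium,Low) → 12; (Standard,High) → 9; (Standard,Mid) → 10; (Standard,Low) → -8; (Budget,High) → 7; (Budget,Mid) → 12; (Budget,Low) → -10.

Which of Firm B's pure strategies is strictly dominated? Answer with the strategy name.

Mid

High holds Firm A's payoff strictly below Mid in every row: -6 < -3, 9 < 10, 7 < 12.
So Mid is strictly dominated for Firm B.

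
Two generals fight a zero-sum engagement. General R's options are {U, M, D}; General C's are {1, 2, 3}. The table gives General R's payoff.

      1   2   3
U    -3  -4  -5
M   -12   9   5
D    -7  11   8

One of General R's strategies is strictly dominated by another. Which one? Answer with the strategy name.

M

D gives a strictly higher payoff than M against every column: -7 > -12, 11 > 9, 8 > 5.
So M is strictly dominated and General R never plays it.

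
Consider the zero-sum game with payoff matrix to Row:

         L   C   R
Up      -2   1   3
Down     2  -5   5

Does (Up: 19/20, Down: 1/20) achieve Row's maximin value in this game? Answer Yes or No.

No

Against L this mix gives (19/20)·(-2) + (1/20)·2 = -9/5.
Against C this mix gives (19/20)·1 + (1/20)·(-5) = 7/10.
Against R this mix gives (19/20)·3 + (1/20)·5 = 31/10.
Column will play L, holding Row to -9/5. Shifting weight toward the row that does better against L would raise this floor (the equalizing mix achieves -4/5 against both L and C), so the proposed strategy is not optimal.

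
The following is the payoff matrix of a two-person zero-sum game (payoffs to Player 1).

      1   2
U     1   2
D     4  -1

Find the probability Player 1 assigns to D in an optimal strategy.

Row minima: U → 1, D → -1; maximin = 1.
Column maxima: 1 → 4, 2 → 2; minimax = 2.
1 ≠ 2, so there is no saddle point; optimal play is mixed.
Let Player 1 play U with probability p. Expected payoff against 1: 1p + 4(1−p) = −3p + 4; against 2: 2p + (-1)(1−p) = 3p − 1.
Setting these equal: −3p + 4 = 3p − 1 ⇒ −6p = -5 ⇒ p = 5/6, and the value is (-3)·(5/6) + 4 = 3/2.
For Player 2: with q = P(1), equating U's and D's payoffs gives −q + 2 = 5q − 1 ⇒ q = 1/2.

1/6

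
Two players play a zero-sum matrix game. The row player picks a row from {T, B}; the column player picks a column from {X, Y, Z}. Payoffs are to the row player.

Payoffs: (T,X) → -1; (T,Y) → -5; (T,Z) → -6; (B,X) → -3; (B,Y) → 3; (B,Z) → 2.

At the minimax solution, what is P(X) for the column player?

Row minima: T → -6, B → -3; maximin = -3.
Column maxima: X → -1, Y → 3, Z → 2; minimax = -1.
-3 ≠ -1, so there is no saddle point; optimal play is mixed.
Y is strictly dominated by Z (it gives the row player strictly more in every row), so the column player never plays it.
On the remaining 2×2 (T, B vs X, Z):
Let the row player play T with probability p. Expected payoff against X: (-1)p + (-3)(1−p) = 2p − 3; against Z: (-6)p + 2(1−p) = −8p + 2.
Setting these equal: 2p − 3 = −8p + 2 ⇒ 10p = 5 ⇒ p = 1/2, and the value is (2)·(1/2) − 3 = -2.
For the column player: with q = P(X), equating T's and B's payoffs gives 5q − 6 = −5q + 2 ⇒ q = 4/5.

4/5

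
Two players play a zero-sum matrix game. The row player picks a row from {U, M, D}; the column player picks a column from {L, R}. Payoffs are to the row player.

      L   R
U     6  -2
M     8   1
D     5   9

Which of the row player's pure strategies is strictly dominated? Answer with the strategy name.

M gives a strictly higher payoff than U against every column: 8 > 6, 1 > -2.
So U is strictly dominated and the row player never plays it.

U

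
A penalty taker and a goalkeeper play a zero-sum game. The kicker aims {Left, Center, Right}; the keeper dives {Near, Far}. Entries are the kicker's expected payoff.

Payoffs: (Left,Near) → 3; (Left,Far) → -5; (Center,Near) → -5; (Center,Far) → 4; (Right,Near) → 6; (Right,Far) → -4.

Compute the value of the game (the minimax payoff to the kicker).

Row minima: Left → -5, Center → -5, Right → -4; maximin = -4.
Column maxima: Near → 6, Far → 4; minimax = 4.
-4 ≠ 4, so there is no saddle point; optimal play is mixed.
Left is strictly dominated by Right, so the kicker never plays it.
On the remaining 2×2 (Center, Right vs Near, Far):
Let the kicker play Center with probability p. Expected payoff against Near: (-5)p + 6(1−p) = −11p + 6; against Far: 4p + (-4)(1−p) = 8p − 4.
Setting these equal: −11p + 6 = 8p − 4 ⇒ −19p = -10 ⇒ p = 10/19, and the value is (-11)·(10/19) + 6 = 4/19.
For the keeper: with q = P(Near), equating Center's and Right's payoffs gives −9q + 4 = 10q − 4 ⇒ q = 8/19.

4/19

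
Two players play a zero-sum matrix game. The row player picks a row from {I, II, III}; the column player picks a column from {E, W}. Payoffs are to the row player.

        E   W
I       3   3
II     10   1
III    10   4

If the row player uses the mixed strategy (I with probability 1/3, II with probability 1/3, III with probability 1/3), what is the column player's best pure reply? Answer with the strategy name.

If the column player plays E, the row player's expected payoff is (1/3)·3 + (1/3)·10 + (1/3)·10 = 23/3.
If the column player plays W, the row player's expected payoff is (1/3)·3 + (1/3)·1 + (1/3)·4 = 8/3.
The column player minimizes the row player's payoff; the smallest is 8/3, so the best response is W.

W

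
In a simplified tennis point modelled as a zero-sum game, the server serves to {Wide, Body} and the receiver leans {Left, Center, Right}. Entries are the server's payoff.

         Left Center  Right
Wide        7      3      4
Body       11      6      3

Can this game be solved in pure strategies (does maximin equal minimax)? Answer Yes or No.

No

Row minima: Wide → 3, Body → 3; maximin = 3.
Column maxima: Left → 11, Center → 6, Right → 4; minimax = 4.
3 ≠ 4, so no pure-strategy equilibrium exists.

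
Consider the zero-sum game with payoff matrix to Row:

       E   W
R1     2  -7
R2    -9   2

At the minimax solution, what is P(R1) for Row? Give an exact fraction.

Row minima: R1 → -7, R2 → -9; maximin = -7.
Column maxima: E → 2, W → 2; minimax = 2.
-7 ≠ 2, so there is no saddle point; optimal play is mixed.
Let Row play R1 with probability p. Expected payoff against E: 2p + (-9)(1−p) = 11p − 9; against W: (-7)p + 2(1−p) = −9p + 2.
Setting these equal: 11p − 9 = −9p + 2 ⇒ 20p = 11 ⇒ p = 11/20, and the value is (11)·(11/20) − 9 = -59/20.
For Column: with q = P(E), equating R1's and R2's payoffs gives 9q − 7 = −11q + 2 ⇒ q = 9/20.

11/20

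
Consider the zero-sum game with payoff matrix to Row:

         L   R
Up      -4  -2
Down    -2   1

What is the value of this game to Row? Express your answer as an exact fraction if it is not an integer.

-2

Row minima: Up → -4, Down → -2; maximin = -2.
Column maxima: L → -2, R → 1; minimax = -2.
Since maximin = minimax = -2, there is a saddle point and the value is -2.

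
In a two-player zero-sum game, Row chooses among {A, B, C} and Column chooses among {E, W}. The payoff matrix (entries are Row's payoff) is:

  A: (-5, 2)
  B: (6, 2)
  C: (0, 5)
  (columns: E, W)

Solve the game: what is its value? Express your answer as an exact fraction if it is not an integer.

Row minima: A → -5, B → 2, C → 0; maximin = 2.
Column maxima: E → 6, W → 5; minimax = 5.
2 ≠ 5, so there is no saddle point; optimal play is mixed.
A is strictly dominated by C, so Row never plays it.
On the remaining 2×2 (B, C vs E, W):
Let Row play B with probability p. Expected payoff against E: 6p + 0(1−p) = 6p; against W: 2p + 5(1−p) = −3p + 5.
Setting these equal: 6p = −3p + 5 ⇒ 9p = 5 ⇒ p = 5/9, and the value is (6)·(5/9) = 10/3.
For Column: with q = P(E), equating B's and C's payoffs gives 4q + 2 = −5q + 5 ⇒ q = 1/3.

10/3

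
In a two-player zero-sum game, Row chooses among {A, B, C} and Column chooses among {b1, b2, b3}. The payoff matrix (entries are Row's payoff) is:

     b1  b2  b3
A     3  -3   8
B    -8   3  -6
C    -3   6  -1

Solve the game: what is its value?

Row minima: A → -3, B → -8, C → -3; maximin = -3.
Column maxima: b1 → 3, b2 → 6, b3 → 8; minimax = 3.
-3 ≠ 3, so there is no saddle point; optimal play is mixed.
B is strictly dominated by C, so Row never plays it.
b3 is strictly dominated by b1 (it gives Row strictly more in every row), so Column never plays it.
On the remaining 2×2 (A, C vs b1, b2):
Let Row play A with probability p. Expected payoff against b1: 3p + (-3)(1−p) = 6p − 3; against b2: (-3)p + 6(1−p) = −9p + 6.
Setting these equal: 6p − 3 = −9p + 6 ⇒ 15p = 9 ⇒ p = 3/5, and the value is (6)·(3/5) − 3 = 3/5.
For Column: with q = P(b1), equating A's and C's payoffs gives 6q − 3 = −9q + 6 ⇒ q = 3/5.

3/5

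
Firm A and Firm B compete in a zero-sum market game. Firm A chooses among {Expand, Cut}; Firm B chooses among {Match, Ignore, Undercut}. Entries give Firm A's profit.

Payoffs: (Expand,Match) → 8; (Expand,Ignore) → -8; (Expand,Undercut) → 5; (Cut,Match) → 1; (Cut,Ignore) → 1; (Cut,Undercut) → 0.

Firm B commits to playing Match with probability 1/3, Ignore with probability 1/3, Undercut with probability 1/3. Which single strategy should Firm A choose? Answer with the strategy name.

Expected payoff of Expand: (1/3)·8 + (1/3)·(-8) + (1/3)·5 = 5/3.
Expected payoff of Cut: (1/3)·1 + (1/3)·1 + (1/3)·0 = 2/3.
The largest is 5/3, so Firm A's best response is Expand.

Expand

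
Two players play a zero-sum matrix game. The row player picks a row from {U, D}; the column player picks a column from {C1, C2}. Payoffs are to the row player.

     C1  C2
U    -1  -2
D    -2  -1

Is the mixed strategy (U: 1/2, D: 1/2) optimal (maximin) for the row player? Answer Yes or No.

Against C1 this mix gives (1/2)·(-1) + (1/2)·(-2) = -3/2.
Against C2 this mix gives (1/2)·(-2) + (1/2)·(-1) = -3/2.
All of the column player's active replies (C1, C2) yield -3/2, and no column does worse for the row player. The mix makes the column player indifferent and guarantees -3/2, so it is optimal.

Yes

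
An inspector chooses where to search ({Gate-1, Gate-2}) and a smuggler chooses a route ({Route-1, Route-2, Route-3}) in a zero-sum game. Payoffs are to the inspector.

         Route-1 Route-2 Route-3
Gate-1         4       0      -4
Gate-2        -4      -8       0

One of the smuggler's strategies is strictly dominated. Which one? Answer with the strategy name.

Route-1

Route-2 holds the inspector's payoff strictly below Route-1 in every row: 0 < 4, -8 < -4.
So Route-1 is strictly dominated for the smuggler.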